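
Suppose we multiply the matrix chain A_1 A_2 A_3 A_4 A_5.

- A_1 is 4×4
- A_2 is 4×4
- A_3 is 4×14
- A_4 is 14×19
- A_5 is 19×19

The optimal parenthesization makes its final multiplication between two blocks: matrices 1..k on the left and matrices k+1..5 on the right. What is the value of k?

4

Adjacent pairs: A_1A_2 = 4·4·4 = 64; A_2A_3 = 4·4·14 = 224; A_3A_4 = 4·14·19 = 1064; A_4A_5 = 14·19·19 = 5054.
Length 3: A_1..A_3: k=1: 0+224+4·4·14=448; k=2: 64+0+4·4·14=288 → min 288 | A_2..A_4: k=2: 0+1064+4·4·19=1368; k=3: 224+0+4·14·19=1288 → min 1288 | A_3..A_5: k=3: 0+5054+4·14·19=6118; k=4: 1064+0+4·19·19=2508 → min 2508.
Length 4: A_1..A_4: k=1: 0+1288+4·4·19=1592; k=2: 64+1064+4·4·19=1432; k=3: 288+0+4·14·19=1352 → min 1352 | A_2..A_5: k=2: 0+2508+4·4·19=2812; k=3: 224+5054+4·14·19=6342; k=4: 1288+0+4·19·19=2732 → min 2732.
Top-level splits: k=1: (A_1..A_1)·(A_2..A_5) → 0+2732+4·4·19 = 3036; k=2: (A_1..A_2)·(A_3..A_5) → 64+2508+4·4·19 = 2876; k=3: (A_1..A_3)·(A_4..A_5) → 288+5054+4·14·19 = 6406; k=4: (A_1..A_4)·(A_5..A_5) → 1352+0+4·19·19 = 2796.
Best split is after A_4, i.e. k = 4.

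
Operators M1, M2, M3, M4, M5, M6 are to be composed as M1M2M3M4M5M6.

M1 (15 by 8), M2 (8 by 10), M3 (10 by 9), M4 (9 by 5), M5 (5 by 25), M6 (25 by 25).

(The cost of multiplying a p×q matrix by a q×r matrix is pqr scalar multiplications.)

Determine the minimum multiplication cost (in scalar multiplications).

6450

Adjacent pairs: M1M2 = 15·8·10 = 1200; M2M3 = 8·10·9 = 720; M3M4 = 10·9·5 = 450; M4M5 = 9·5·25 = 1125; M5M6 = 5·25·25 = 3125.
Length 3: M1..M3: k=1: 0+720+15·8·9=1800; k=2: 1200+0+15·10·9=2550 → min 1800 | M2..M4: k=2: 0+450+8·10·5=850; k=3: 720+0+8·9·5=1080 → min 850 | M3..M5: k=3: 0+1125+10·9·25=3375; k=4: 450+0+10·5·25=1700 → min 1700 | M4..M6: k=4: 0+3125+9·5·25=4250; k=5: 1125+0+9·25·25=6750 → min 4250.
Length 4: M1..M4: k=1: 0+850+15·8·5=1450; k=2: 1200+450+15·10·5=2400; k=3: 1800+0+15·9·5=2475 → min 1450 | M2..M5: k=2: 0+1700+8·10·25=3700; k=3: 720+1125+8·9·25=3645; k=4: 850+0+8·5·25=1850 → min 1850 | M3..M6: k=3: 0+4250+10·9·25=6500; k=4: 450+3125+10·5·25=4825; k=5: 1700+0+10·25·25=7950 → min 4825.
Length 5: M1..M5: k=1: 0+1850+15·8·25=4850; k=2: 1200+1700+15·10·25=6650; k=3: 1800+1125+15·9·25=6300; k=4: 1450+0+15·5·25=3325 → min 3325 | M2..M6: k=2: 0+4825+8·10·25=6825; k=3: 720+4250+8·9·25=6770; k=4: 850+3125+8·5·25=4975; k=5: 1850+0+8·25·25=6850 → min 4975.
Length 6: M1..M6: k=1: 0+4975+15·8·25=7975; k=2: 1200+4825+15·10·25=9775; k=3: 1800+4250+15·9·25=9425; k=4: 1450+3125+15·5·25=6450; k=5: 3325+0+15·25·25=12700 → min 6450.
Optimal order: ((M1(M2(M3M4)))(M5M6)) with cost 6450.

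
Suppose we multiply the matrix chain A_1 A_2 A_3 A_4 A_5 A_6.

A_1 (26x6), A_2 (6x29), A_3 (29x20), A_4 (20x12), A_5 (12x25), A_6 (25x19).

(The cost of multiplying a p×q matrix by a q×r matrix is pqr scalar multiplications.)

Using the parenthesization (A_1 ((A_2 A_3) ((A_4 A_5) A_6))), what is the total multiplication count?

24224

(A_2 A_3): 6×29 by 29×20 → 6×20, cost 6·29·20 = 3480
(A_4 A_5): 20×12 by 12×25 → 20×25, cost 20·12·25 = 6000
((A_4 A_5) A_6): 20×25 by 25×19 → 20×19, cost 20·25·19 = 9500; cumulative 15500
((A_2 A_3) ((A_4 A_5) A_6)): 6×20 by 20×19 → 6×19, cost 6·20·19 = 2280; cumulative 21260
(A_1 ((A_2 A_3) ((A_4 A_5) A_6))): 26×6 by 6×19 → 26×19, cost 26·6·19 = 2964; cumulative 24224
Total: 24224 scalar multiplications.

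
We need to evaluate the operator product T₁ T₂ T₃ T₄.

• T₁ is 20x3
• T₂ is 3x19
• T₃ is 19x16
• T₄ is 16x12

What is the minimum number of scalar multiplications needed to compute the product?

Adjacent pairs: T₁T₂ = 20·3·19 = 1140; T₂T₃ = 3·19·16 = 912; T₃T₄ = 19·16·12 = 3648.
Length 3: T₁..T₃: k=1: 0+912+20·3·16=1872; k=2: 1140+0+20·19·16=7220 → min 1872 | T₂..T₄: k=2: 0+3648+3·19·12=4332; k=3: 912+0+3·16·12=1488 → min 1488.
Length 4: T₁..T₄: k=1: 0+1488+20·3·12=2208; k=2: 1140+3648+20·19·12=9348; k=3: 1872+0+20·16·12=5712 → min 2208.
Optimal order: (T₁ ((T₂ T₃) T₄)) with cost 2208.

2208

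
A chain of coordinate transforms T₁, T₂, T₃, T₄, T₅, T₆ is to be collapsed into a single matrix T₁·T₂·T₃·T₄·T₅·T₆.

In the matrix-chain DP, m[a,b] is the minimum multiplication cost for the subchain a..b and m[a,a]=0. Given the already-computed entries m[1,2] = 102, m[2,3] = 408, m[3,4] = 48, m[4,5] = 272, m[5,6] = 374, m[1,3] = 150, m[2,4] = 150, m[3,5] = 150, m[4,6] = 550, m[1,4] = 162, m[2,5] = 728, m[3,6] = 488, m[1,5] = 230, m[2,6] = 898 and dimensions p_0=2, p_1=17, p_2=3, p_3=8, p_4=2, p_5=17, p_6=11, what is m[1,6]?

580

m[1,6] = min over k∈[1,5] of m[1,k]+m[k+1,6]+p_{0}·p_k·p_{6}.
k=1: 0 + 898 + 2·17·11 = 1272; k=2: 102 + 488 + 2·3·11 = 656; k=3: 150 + 550 + 2·8·11 = 876; k=4: 162 + 374 + 2·2·11 = 580; k=5: 230 + 0 + 2·17·11 = 604.
Minimum: 580 at k=4.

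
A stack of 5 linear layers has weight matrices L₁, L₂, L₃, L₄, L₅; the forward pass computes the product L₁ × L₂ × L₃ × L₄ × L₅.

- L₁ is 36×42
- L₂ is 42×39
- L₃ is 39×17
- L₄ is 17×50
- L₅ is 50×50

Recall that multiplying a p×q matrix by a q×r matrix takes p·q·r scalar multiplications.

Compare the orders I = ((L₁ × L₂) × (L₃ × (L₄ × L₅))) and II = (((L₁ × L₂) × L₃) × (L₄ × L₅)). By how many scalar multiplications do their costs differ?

Order I = ((L₁ × L₂) × (L₃ × (L₄ × L₅))): (L₁ × L₂): 36×42 by 42×39 → 36×39, cost 36·42·39 = 58968; (L₄ × L₅): 17×50 by 50×50 → 17×50, cost 17·50·50 = 42500; (L₃ × (L₄ × L₅)): 39×17 by 17×50 → 39×50, cost 39·17·50 = 33150; cumulative 75650; ((L₁ × L₂) × (L₃ × (L₄ × L₅))): 36×39 by 39×50 → 36×50, cost 36·39·50 = 70200; cumulative 204818. Total 204818.
Order II = (((L₁ × L₂) × L₃) × (L₄ × L₅)): (L₁ × L₂): 36×42 by 42×39 → 36×39, cost 36·42·39 = 58968; ((L₁ × L₂) × L₃): 36×39 by 39×17 → 36×17, cost 36·39·17 = 23868; cumulative 82836; (L₄ × L₅): 17×50 by 50×50 → 17×50, cost 17·50·50 = 42500; (((L₁ × L₂) × L₃) × (L₄ × L₅)): 36×17 by 17×50 → 36×50, cost 36·17·50 = 30600; cumulative 155936. Total 155936.
Difference: |204818 − 155936| = 48882.

48882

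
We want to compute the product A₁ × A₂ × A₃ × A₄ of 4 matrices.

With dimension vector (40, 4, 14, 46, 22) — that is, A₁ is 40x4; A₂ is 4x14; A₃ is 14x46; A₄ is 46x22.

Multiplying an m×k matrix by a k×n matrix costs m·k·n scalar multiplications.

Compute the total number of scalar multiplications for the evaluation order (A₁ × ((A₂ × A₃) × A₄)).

(A₂ × A₃): 4×14 by 14×46 → 4×46, cost 4·14·46 = 2576
((A₂ × A₃) × A₄): 4×46 by 46×22 → 4×22, cost 4·46·22 = 4048; cumulative 6624
(A₁ × ((A₂ × A₃) × A₄)): 40×4 by 4×22 → 40×22, cost 40·4·22 = 3520; cumulative 10144
Total: 10144 scalar multiplications.

10144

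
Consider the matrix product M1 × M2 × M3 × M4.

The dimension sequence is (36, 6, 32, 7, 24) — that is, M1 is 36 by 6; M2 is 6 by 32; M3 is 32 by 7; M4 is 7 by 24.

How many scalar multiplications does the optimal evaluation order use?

Adjacent pairs: M1M2 = 36·6·32 = 6912; M2M3 = 6·32·7 = 1344; M3M4 = 32·7·24 = 5376.
Length 3: M1..M3: k=1: 0+1344+36·6·7=2856; k=2: 6912+0+36·32·7=14976 → min 2856 | M2..M4: k=2: 0+5376+6·32·24=9984; k=3: 1344+0+6·7·24=2352 → min 2352.
Length 4: M1..M4: k=1: 0+2352+36·6·24=7536; k=2: 6912+5376+36·32·24=39936; k=3: 2856+0+36·7·24=8904 → min 7536.
Optimal order: (M1 × ((M2 × M3) × M4)) with cost 7536.

7536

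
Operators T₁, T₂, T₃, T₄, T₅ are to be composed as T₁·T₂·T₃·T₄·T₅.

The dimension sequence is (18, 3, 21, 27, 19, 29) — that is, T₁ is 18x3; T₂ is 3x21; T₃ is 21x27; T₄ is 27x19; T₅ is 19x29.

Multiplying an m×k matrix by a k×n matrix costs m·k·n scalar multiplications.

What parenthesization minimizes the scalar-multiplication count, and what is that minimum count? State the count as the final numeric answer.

6459

Adjacent pairs: T₁T₂ = 18·3·21 = 1134; T₂T₃ = 3·21·27 = 1701; T₃T₄ = 21·27·19 = 10773; T₄T₅ = 27·19·29 = 14877.
Length 3: T₁..T₃: k=1: 0+1701+18·3·27=3159; k=2: 1134+0+18·21·27=11340 → min 3159 | T₂..T₄: k=2: 0+10773+3·21·19=11970; k=3: 1701+0+3·27·19=3240 → min 3240 | T₃..T₅: k=3: 0+14877+21·27·29=31320; k=4: 10773+0+21·19·29=22344 → min 22344.
Length 4: T₁..T₄: k=1: 0+3240+18·3·19=4266; k=2: 1134+10773+18·21·19=19089; k=3: 3159+0+18·27·19=12393 → min 4266 | T₂..T₅: k=2: 0+22344+3·21·29=24171; k=3: 1701+14877+3·27·29=18927; k=4: 3240+0+3·19·29=4893 → min 4893.
Length 5: T₁..T₅: k=1: 0+4893+18·3·29=6459; k=2: 1134+22344+18·21·29=34440; k=3: 3159+14877+18·27·29=32130; k=4: 4266+0+18·19·29=14184 → min 6459.
Optimal parenthesization: (T₁·(((T₂·T₃)·T₄)·T₅)) with cost 6459.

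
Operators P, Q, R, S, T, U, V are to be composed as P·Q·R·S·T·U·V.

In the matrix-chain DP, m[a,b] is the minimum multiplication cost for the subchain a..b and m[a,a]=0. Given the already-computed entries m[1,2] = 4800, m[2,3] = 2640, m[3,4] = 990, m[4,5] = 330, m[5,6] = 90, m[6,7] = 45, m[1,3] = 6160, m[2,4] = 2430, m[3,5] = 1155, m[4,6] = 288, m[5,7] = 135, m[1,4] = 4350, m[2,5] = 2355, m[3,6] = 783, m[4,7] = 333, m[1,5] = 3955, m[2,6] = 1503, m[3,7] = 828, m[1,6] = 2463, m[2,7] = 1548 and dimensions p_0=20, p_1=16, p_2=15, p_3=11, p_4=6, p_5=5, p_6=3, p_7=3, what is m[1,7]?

2508

m[1,7] = min over k∈[1,6] of m[1,k]+m[k+1,7]+p_{0}·p_k·p_{7}.
k=1: 0 + 1548 + 20·16·3 = 2508; k=2: 4800 + 828 + 20·15·3 = 6528; k=3: 6160 + 333 + 20·11·3 = 7153; k=4: 4350 + 135 + 20·6·3 = 4845; k=5: 3955 + 45 + 20·5·3 = 4300; k=6: 2463 + 0 + 20·3·3 = 2643.
Minimum: 2508 at k=1.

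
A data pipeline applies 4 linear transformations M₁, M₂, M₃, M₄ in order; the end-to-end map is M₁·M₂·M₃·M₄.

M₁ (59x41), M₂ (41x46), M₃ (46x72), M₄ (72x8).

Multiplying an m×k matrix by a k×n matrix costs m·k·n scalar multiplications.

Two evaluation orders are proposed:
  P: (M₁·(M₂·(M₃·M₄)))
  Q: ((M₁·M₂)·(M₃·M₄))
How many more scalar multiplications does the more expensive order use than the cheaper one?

98546

Order P = (M₁·(M₂·(M₃·M₄))): (M₃·M₄): 46×72 by 72×8 → 46×8, cost 46·72·8 = 26496; (M₂·(M₃·M₄)): 41×46 by 46×8 → 41×8, cost 41·46·8 = 15088; cumulative 41584; (M₁·(M₂·(M₃·M₄))): 59×41 by 41×8 → 59×8, cost 59·41·8 = 19352; cumulative 60936. Total 60936.
Order Q = ((M₁·M₂)·(M₃·M₄)): (M₁·M₂): 59×41 by 41×46 → 59×46, cost 59·41·46 = 111274; (M₃·M₄): 46×72 by 72×8 → 46×8, cost 46·72·8 = 26496; ((M₁·M₂)·(M₃·M₄)): 59×46 by 46×8 → 59×8, cost 59·46·8 = 21712; cumulative 159482. Total 159482.
Difference: |60936 − 159482| = 98546.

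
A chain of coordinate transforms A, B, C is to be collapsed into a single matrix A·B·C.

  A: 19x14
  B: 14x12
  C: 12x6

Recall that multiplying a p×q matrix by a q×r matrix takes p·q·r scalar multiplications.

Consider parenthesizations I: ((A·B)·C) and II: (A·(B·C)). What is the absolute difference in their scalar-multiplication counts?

Order I = ((A·B)·C): (A·B): 19×14 by 14×12 → 19×12, cost 19·14·12 = 3192; ((A·B)·C): 19×12 by 12×6 → 19×6, cost 19·12·6 = 1368; cumulative 4560. Total 4560.
Order II = (A·(B·C)): (B·C): 14×12 by 12×6 → 14×6, cost 14·12·6 = 1008; (A·(B·C)): 19×14 by 14×6 → 19×6, cost 19·14·6 = 1596; cumulative 2604. Total 2604.
Difference: |4560 − 2604| = 1956.

1956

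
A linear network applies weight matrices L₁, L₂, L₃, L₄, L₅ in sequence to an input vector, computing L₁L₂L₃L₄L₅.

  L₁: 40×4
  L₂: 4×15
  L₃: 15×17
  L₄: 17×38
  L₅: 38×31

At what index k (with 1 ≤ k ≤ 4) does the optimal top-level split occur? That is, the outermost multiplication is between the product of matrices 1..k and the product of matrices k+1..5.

Adjacent pairs: L₁L₂ = 40·4·15 = 2400; L₂L₃ = 4·15·17 = 1020; L₃L₄ = 15·17·38 = 9690; L₄L₅ = 17·38·31 = 20026.
Length 3: L₁..L₃: k=1: 0+1020+40·4·17=3740; k=2: 2400+0+40·15·17=12600 → min 3740 | L₂..L₄: k=2: 0+9690+4·15·38=11970; k=3: 1020+0+4·17·38=3604 → min 3604 | L₃..L₅: k=3: 0+20026+15·17·31=27931; k=4: 9690+0+15·38·31=27360 → min 27360.
Length 4: L₁..L₄: k=1: 0+3604+40·4·38=9684; k=2: 2400+9690+40·15·38=34890; k=3: 3740+0+40·17·38=29580 → min 9684 | L₂..L₅: k=2: 0+27360+4·15·31=29220; k=3: 1020+20026+4·17·31=23154; k=4: 3604+0+4·38·31=8316 → min 8316.
Top-level splits: k=1: (L₁..L₁)·(L₂..L₅) → 0+8316+40·4·31 = 13276; k=2: (L₁..L₂)·(L₃..L₅) → 2400+27360+40·15·31 = 48360; k=3: (L₁..L₃)·(L₄..L₅) → 3740+20026+40·17·31 = 44846; k=4: (L₁..L₄)·(L₅..L₅) → 9684+0+40·38·31 = 56804.
Best split is after L₁, i.e. k = 1.

1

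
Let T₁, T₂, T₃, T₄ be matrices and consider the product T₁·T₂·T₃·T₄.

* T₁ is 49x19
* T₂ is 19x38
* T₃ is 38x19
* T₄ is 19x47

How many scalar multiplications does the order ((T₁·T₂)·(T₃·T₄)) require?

(T₁·T₂): 49×19 by 19×38 → 49×38, cost 49·19·38 = 35378
(T₃·T₄): 38×19 by 19×47 → 38×47, cost 38·19·47 = 33934
((T₁·T₂)·(T₃·T₄)): 49×38 by 38×47 → 49×47, cost 49·38·47 = 87514; cumulative 156826
Total: 156826 scalar multiplications.

156826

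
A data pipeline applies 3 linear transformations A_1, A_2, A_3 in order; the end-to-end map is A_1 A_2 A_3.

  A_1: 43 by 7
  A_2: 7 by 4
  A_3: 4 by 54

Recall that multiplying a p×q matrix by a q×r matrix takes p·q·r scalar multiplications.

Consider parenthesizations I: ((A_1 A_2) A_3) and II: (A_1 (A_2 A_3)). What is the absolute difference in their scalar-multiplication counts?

Order I = ((A_1 A_2) A_3): (A_1 A_2): 43×7 by 7×4 → 43×4, cost 43·7·4 = 1204; ((A_1 A_2) A_3): 43×4 by 4×54 → 43×54, cost 43·4·54 = 9288; cumulative 10492. Total 10492.
Order II = (A_1 (A_2 A_3)): (A_2 A_3): 7×4 by 4×54 → 7×54, cost 7·4·54 = 1512; (A_1 (A_2 A_3)): 43×7 by 7×54 → 43×54, cost 43·7·54 = 16254; cumulative 17766. Total 17766.
Difference: |10492 − 17766| = 7274.

7274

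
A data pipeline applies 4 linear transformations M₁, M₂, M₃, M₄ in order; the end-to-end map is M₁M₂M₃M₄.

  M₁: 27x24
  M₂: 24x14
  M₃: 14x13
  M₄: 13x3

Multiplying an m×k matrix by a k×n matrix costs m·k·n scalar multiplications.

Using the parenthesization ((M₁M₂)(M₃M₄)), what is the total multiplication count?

(M₁M₂): 27×24 by 24×14 → 27×14, cost 27·24·14 = 9072
(M₃M₄): 14×13 by 13×3 → 14×3, cost 14·13·3 = 546
((M₁M₂)(M₃M₄)): 27×14 by 14×3 → 27×3, cost 27·14·3 = 1134; cumulative 10752
Total: 10752 scalar multiplications.

10752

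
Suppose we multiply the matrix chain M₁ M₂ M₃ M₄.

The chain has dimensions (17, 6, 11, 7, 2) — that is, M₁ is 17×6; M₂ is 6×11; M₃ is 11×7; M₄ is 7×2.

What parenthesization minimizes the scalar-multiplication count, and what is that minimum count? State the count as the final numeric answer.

490

Adjacent pairs: M₁M₂ = 17·6·11 = 1122; M₂M₃ = 6·11·7 = 462; M₃M₄ = 11·7·2 = 154.
Length 3: M₁..M₃: k=1: 0+462+17·6·7=1176; k=2: 1122+0+17·11·7=2431 → min 1176 | M₂..M₄: k=2: 0+154+6·11·2=286; k=3: 462+0+6·7·2=546 → min 286.
Length 4: M₁..M₄: k=1: 0+286+17·6·2=490; k=2: 1122+154+17·11·2=1650; k=3: 1176+0+17·7·2=1414 → min 490.
Optimal parenthesization: (M₁ (M₂ (M₃ M₄))) with cost 490.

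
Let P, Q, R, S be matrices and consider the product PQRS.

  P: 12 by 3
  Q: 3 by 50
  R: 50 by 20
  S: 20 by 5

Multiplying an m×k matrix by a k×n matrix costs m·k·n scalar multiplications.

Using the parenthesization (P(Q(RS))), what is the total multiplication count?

5930

(RS): 50×20 by 20×5 → 50×5, cost 50·20·5 = 5000
(Q(RS)): 3×50 by 50×5 → 3×5, cost 3·50·5 = 750; cumulative 5750
(P(Q(RS))): 12×3 by 3×5 → 12×5, cost 12·3·5 = 180; cumulative 5930
Total: 5930 scalar multiplications.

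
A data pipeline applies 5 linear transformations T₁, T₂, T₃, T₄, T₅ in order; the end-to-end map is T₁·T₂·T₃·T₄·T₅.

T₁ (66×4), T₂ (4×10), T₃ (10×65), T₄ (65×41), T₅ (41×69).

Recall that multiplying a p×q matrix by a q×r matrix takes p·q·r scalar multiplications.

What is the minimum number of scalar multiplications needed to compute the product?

42792

Adjacent pairs: T₁T₂ = 66·4·10 = 2640; T₂T₃ = 4·10·65 = 2600; T₃T₄ = 10·65·41 = 26650; T₄T₅ = 65·41·69 = 183885.
Length 3: T₁..T₃: k=1: 0+2600+66·4·65=19760; k=2: 2640+0+66·10·65=45540 → min 19760 | T₂..T₄: k=2: 0+26650+4·10·41=28290; k=3: 2600+0+4·65·41=13260 → min 13260 | T₃..T₅: k=3: 0+183885+10·65·69=228735; k=4: 26650+0+10·41·69=54940 → min 54940.
Length 4: T₁..T₄: k=1: 0+13260+66·4·41=24084; k=2: 2640+26650+66·10·41=56350; k=3: 19760+0+66·65·41=195650 → min 24084 | T₂..T₅: k=2: 0+54940+4·10·69=57700; k=3: 2600+183885+4·65·69=204425; k=4: 13260+0+4·41·69=24576 → min 24576.
Length 5: T₁..T₅: k=1: 0+24576+66·4·69=42792; k=2: 2640+54940+66·10·69=103120; k=3: 19760+183885+66·65·69=499655; k=4: 24084+0+66·41·69=210798 → min 42792.
Optimal order: (T₁·(((T₂·T₃)·T₄)·T₅)) with cost 42792.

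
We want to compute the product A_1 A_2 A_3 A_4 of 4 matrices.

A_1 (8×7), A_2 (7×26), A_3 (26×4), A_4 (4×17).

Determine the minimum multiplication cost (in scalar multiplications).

1496

Adjacent pairs: A_1A_2 = 8·7·26 = 1456; A_2A_3 = 7·26·4 = 728; A_3A_4 = 26·4·17 = 1768.
Length 3: A_1..A_3: k=1: 0+728+8·7·4=952; k=2: 1456+0+8·26·4=2288 → min 952 | A_2..A_4: k=2: 0+1768+7·26·17=4862; k=3: 728+0+7·4·17=1204 → min 1204.
Length 4: A_1..A_4: k=1: 0+1204+8·7·17=2156; k=2: 1456+1768+8·26·17=6760; k=3: 952+0+8·4·17=1496 → min 1496.
Optimal order: ((A_1 (A_2 A_3)) A_4) with cost 1496.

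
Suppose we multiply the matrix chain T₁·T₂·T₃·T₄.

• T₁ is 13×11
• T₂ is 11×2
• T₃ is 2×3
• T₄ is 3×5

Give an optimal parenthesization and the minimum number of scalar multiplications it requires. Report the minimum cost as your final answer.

Adjacent pairs: T₁T₂ = 13·11·2 = 286; T₂T₃ = 11·2·3 = 66; T₃T₄ = 2·3·5 = 30.
Length 3: T₁..T₃: k=1: 0+66+13·11·3=495; k=2: 286+0+13·2·3=364 → min 364 | T₂..T₄: k=2: 0+30+11·2·5=140; k=3: 66+0+11·3·5=231 → min 140.
Length 4: T₁..T₄: k=1: 0+140+13·11·5=855; k=2: 286+30+13·2·5=446; k=3: 364+0+13·3·5=559 → min 446.
Optimal parenthesization: ((T₁·T₂)·(T₃·T₄)) with cost 446.

446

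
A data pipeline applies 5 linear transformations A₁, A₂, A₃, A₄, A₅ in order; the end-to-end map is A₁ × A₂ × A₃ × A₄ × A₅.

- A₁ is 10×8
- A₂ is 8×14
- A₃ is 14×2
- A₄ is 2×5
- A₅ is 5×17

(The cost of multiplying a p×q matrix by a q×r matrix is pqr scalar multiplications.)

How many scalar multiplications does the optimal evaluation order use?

Adjacent pairs: A₁A₂ = 10·8·14 = 1120; A₂A₃ = 8·14·2 = 224; A₃A₄ = 14·2·5 = 140; A₄A₅ = 2·5·17 = 170.
Length 3: A₁..A₃: k=1: 0+224+10·8·2=384; k=2: 1120+0+10·14·2=1400 → min 384 | A₂..A₄: k=2: 0+140+8·14·5=700; k=3: 224+0+8·2·5=304 → min 304 | A₃..A₅: k=3: 0+170+14·2·17=646; k=4: 140+0+14·5·17=1330 → min 646.
Length 4: A₁..A₄: k=1: 0+304+10·8·5=704; k=2: 1120+140+10·14·5=1960; k=3: 384+0+10·2·5=484 → min 484 | A₂..A₅: k=2: 0+646+8·14·17=2550; k=3: 224+170+8·2·17=666; k=4: 304+0+8·5·17=984 → min 666.
Length 5: A₁..A₅: k=1: 0+666+10·8·17=2026; k=2: 1120+646+10·14·17=4146; k=3: 384+170+10·2·17=894; k=4: 484+0+10·5·17=1334 → min 894.
Optimal order: ((A₁ × (A₂ × A₃)) × (A₄ × A₅)) with cost 894.

894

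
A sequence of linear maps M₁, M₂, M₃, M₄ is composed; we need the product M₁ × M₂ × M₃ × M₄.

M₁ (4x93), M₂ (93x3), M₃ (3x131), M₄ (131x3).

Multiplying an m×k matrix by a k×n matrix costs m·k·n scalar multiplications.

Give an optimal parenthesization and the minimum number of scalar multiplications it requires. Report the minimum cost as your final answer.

Adjacent pairs: M₁M₂ = 4·93·3 = 1116; M₂M₃ = 93·3·131 = 36549; M₃M₄ = 3·131·3 = 1179.
Length 3: M₁..M₃: k=1: 0+36549+4·93·131=85281; k=2: 1116+0+4·3·131=2688 → min 2688 | M₂..M₄: k=2: 0+1179+93·3·3=2016; k=3: 36549+0+93·131·3=73098 → min 2016.
Length 4: M₁..M₄: k=1: 0+2016+4·93·3=3132; k=2: 1116+1179+4·3·3=2331; k=3: 2688+0+4·131·3=4260 → min 2331.
Optimal parenthesization: ((M₁ × M₂) × (M₃ × M₄)) with cost 2331.

2331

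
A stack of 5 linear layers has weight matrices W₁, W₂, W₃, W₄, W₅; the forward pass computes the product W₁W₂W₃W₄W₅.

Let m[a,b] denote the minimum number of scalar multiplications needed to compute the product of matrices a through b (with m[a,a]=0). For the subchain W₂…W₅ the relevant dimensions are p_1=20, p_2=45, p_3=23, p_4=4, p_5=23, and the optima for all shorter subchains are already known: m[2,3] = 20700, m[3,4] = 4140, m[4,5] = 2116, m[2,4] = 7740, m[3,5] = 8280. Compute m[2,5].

m[2,5] = min over k∈[2,4] of m[2,k]+m[k+1,5]+p_{1}·p_k·p_{5}.
k=2: 0 + 8280 + 20·45·23 = 28980; k=3: 20700 + 2116 + 20·23·23 = 33396; k=4: 7740 + 0 + 20·4·23 = 9580.
Minimum: 9580 at k=4.

9580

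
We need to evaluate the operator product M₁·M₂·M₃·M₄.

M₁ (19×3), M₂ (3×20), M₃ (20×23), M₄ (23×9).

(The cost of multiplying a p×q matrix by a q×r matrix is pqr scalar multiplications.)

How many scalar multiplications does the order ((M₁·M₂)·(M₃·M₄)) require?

(M₁·M₂): 19×3 by 3×20 → 19×20, cost 19·3·20 = 1140
(M₃·M₄): 20×23 by 23×9 → 20×9, cost 20·23·9 = 4140
((M₁·M₂)·(M₃·M₄)): 19×20 by 20×9 → 19×9, cost 19·20·9 = 3420; cumulative 8700
Total: 8700 scalar multiplications.

8700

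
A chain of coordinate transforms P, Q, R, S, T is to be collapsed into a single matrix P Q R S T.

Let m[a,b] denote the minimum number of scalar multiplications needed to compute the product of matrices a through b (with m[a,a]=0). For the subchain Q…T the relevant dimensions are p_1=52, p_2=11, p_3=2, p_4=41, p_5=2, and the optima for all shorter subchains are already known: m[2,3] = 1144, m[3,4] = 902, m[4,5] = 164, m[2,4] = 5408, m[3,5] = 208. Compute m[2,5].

m[2,5] = min over k∈[2,4] of m[2,k]+m[k+1,5]+p_{1}·p_k·p_{5}.
k=2: 0 + 208 + 52·11·2 = 1352; k=3: 1144 + 164 + 52·2·2 = 1516; k=4: 5408 + 0 + 52·41·2 = 9672.
Minimum: 1352 at k=2.

1352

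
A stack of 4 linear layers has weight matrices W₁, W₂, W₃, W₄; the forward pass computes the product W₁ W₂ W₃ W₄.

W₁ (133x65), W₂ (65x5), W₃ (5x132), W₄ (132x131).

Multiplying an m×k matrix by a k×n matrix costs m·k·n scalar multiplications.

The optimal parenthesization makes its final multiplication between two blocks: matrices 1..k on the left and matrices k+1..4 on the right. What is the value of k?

Adjacent pairs: W₁W₂ = 133·65·5 = 43225; W₂W₃ = 65·5·132 = 42900; W₃W₄ = 5·132·131 = 86460.
Length 3: W₁..W₃: k=1: 0+42900+133·65·132=1184040; k=2: 43225+0+133·5·132=131005 → min 131005 | W₂..W₄: k=2: 0+86460+65·5·131=129035; k=3: 42900+0+65·132·131=1166880 → min 129035.
Top-level splits: k=1: (W₁..W₁)·(W₂..W₄) → 0+129035+133·65·131 = 1261530; k=2: (W₁..W₂)·(W₃..W₄) → 43225+86460+133·5·131 = 216800; k=3: (W₁..W₃)·(W₄..W₄) → 131005+0+133·132·131 = 2430841.
Best split is after W₂, i.e. k = 2.

2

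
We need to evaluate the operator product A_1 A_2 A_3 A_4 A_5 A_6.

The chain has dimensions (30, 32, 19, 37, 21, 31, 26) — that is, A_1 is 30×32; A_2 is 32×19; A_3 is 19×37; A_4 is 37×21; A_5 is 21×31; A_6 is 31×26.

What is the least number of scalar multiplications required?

75123

Adjacent pairs: A_1A_2 = 30·32·19 = 18240; A_2A_3 = 32·19·37 = 22496; A_3A_4 = 19·37·21 = 14763; A_4A_5 = 37·21·31 = 24087; A_5A_6 = 21·31·26 = 16926.
Length 3: A_1..A_3: k=1: 0+22496+30·32·37=58016; k=2: 18240+0+30·19·37=39330 → min 39330 | A_2..A_4: k=2: 0+14763+32·19·21=27531; k=3: 22496+0+32·37·21=47360 → min 27531 | A_3..A_5: k=3: 0+24087+19·37·31=45880; k=4: 14763+0+19·21·31=27132 → min 27132 | A_4..A_6: k=4: 0+16926+37·21·26=37128; k=5: 24087+0+37·31·26=53909 → min 37128.
Length 4: A_1..A_4: k=1: 0+27531+30·32·21=47691; k=2: 18240+14763+30·19·21=44973; k=3: 39330+0+30·37·21=62640 → min 44973 | A_2..A_5: k=2: 0+27132+32·19·31=45980; k=3: 22496+24087+32·37·31=83287; k=4: 27531+0+32·21·31=48363 → min 45980 | A_3..A_6: k=3: 0+37128+19·37·26=55406; k=4: 14763+16926+19·21·26=42063; k=5: 27132+0+19·31·26=42446 → min 42063.
Length 5: A_1..A_5: k=1: 0+45980+30·32·31=75740; k=2: 18240+27132+30·19·31=63042; k=3: 39330+24087+30·37·31=97827; k=4: 44973+0+30·21·31=64503 → min 63042 | A_2..A_6: k=2: 0+42063+32·19·26=57871; k=3: 22496+37128+32·37·26=90408; k=4: 27531+16926+32·21·26=61929; k=5: 45980+0+32·31·26=71772 → min 57871.
Length 6: A_1..A_6: k=1: 0+57871+30·32·26=82831; k=2: 18240+42063+30·19·26=75123; k=3: 39330+37128+30·37·26=105318; k=4: 44973+16926+30·21·26=78279; k=5: 63042+0+30·31·26=87222 → min 75123.
Optimal order: ((A_1 A_2) ((A_3 A_4) (A_5 A_6))) with cost 75123.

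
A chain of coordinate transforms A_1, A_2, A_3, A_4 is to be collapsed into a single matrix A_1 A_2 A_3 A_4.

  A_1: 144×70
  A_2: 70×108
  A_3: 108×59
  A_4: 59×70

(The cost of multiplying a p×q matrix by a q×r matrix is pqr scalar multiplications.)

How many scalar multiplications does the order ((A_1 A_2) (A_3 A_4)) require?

2623320

(A_1 A_2): 144×70 by 70×108 → 144×108, cost 144·70·108 = 1088640
(A_3 A_4): 108×59 by 59×70 → 108×70, cost 108·59·70 = 446040
((A_1 A_2) (A_3 A_4)): 144×108 by 108×70 → 144×70, cost 144·108·70 = 1088640; cumulative 2623320
Total: 2623320 scalar multiplications.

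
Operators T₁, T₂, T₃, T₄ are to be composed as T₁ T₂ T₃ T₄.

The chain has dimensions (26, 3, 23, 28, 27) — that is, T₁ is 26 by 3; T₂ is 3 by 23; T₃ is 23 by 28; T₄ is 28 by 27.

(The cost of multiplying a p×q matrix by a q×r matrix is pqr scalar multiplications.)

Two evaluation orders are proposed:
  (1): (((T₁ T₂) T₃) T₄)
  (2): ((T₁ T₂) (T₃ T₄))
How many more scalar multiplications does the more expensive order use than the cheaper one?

2866

Order (1) = (((T₁ T₂) T₃) T₄): (T₁ T₂): 26×3 by 3×23 → 26×23, cost 26·3·23 = 1794; ((T₁ T₂) T₃): 26×23 by 23×28 → 26×28, cost 26·23·28 = 16744; cumulative 18538; (((T₁ T₂) T₃) T₄): 26×28 by 28×27 → 26×27, cost 26·28·27 = 19656; cumulative 38194. Total 38194.
Order (2) = ((T₁ T₂) (T₃ T₄)): (T₁ T₂): 26×3 by 3×23 → 26×23, cost 26·3·23 = 1794; (T₃ T₄): 23×28 by 28×27 → 23×27, cost 23·28·27 = 17388; ((T₁ T₂) (T₃ T₄)): 26×23 by 23×27 → 26×27, cost 26·23·27 = 16146; cumulative 35328. Total 35328.
Difference: |38194 − 35328| = 2866.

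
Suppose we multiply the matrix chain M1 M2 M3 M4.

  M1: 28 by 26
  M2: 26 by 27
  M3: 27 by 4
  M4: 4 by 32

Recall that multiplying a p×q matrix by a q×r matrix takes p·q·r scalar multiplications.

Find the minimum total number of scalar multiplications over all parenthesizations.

Adjacent pairs: M1M2 = 28·26·27 = 19656; M2M3 = 26·27·4 = 2808; M3M4 = 27·4·32 = 3456.
Length 3: M1..M3: k=1: 0+2808+28·26·4=5720; k=2: 19656+0+28·27·4=22680 → min 5720 | M2..M4: k=2: 0+3456+26·27·32=25920; k=3: 2808+0+26·4·32=6136 → min 6136.
Length 4: M1..M4: k=1: 0+6136+28·26·32=29432; k=2: 19656+3456+28·27·32=47304; k=3: 5720+0+28·4·32=9304 → min 9304.
Optimal order: ((M1 (M2 M3)) M4) with cost 9304.

9304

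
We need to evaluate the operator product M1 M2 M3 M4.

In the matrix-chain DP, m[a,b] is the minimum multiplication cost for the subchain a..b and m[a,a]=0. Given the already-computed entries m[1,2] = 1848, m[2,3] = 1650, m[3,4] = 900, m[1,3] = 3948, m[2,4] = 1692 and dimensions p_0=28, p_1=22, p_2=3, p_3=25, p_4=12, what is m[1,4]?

m[1,4] = min over k∈[1,3] of m[1,k]+m[k+1,4]+p_{0}·p_k·p_{4}.
k=1: 0 + 1692 + 28·22·12 = 9084; k=2: 1848 + 900 + 28·3·12 = 3756; k=3: 3948 + 0 + 28·25·12 = 12348.
Minimum: 3756 at k=2.

3756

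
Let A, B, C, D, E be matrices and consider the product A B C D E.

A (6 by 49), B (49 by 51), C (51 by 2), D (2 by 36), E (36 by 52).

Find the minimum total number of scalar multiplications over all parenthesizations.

9954

Adjacent pairs: AB = 6·49·51 = 14994; BC = 49·51·2 = 4998; CD = 51·2·36 = 3672; DE = 2·36·52 = 3744.
Length 3: A..C: k=1: 0+4998+6·49·2=5586; k=2: 14994+0+6·51·2=15606 → min 5586 | B..D: k=2: 0+3672+49·51·36=93636; k=3: 4998+0+49·2·36=8526 → min 8526 | C..E: k=3: 0+3744+51·2·52=9048; k=4: 3672+0+51·36·52=99144 → min 9048.
Length 4: A..D: k=1: 0+8526+6·49·36=19110; k=2: 14994+3672+6·51·36=29682; k=3: 5586+0+6·2·36=6018 → min 6018 | B..E: k=2: 0+9048+49·51·52=138996; k=3: 4998+3744+49·2·52=13838; k=4: 8526+0+49·36·52=100254 → min 13838.
Length 5: A..E: k=1: 0+13838+6·49·52=29126; k=2: 14994+9048+6·51·52=39954; k=3: 5586+3744+6·2·52=9954; k=4: 6018+0+6·36·52=17250 → min 9954.
Optimal order: ((A (B C)) (D E)) with cost 9954.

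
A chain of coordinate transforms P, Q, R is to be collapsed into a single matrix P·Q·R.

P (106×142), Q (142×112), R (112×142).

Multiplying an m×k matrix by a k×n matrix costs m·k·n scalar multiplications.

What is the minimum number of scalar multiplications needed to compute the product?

3371648

Order (P·(Q·R)): (Q·R): 142×112 by 112×142 → 142×142, cost 142·112·142 = 2258368; (P·(Q·R)): 106×142 by 142×142 → 106×142, cost 106·142·142 = 2137384; cumulative 4395752. Total 4395752.
Order ((P·Q)·R): (P·Q): 106×142 by 142×112 → 106×112, cost 106·142·112 = 1685824; ((P·Q)·R): 106×112 by 112×142 → 106×142, cost 106·112·142 = 1685824; cumulative 3371648. Total 3371648.
Minimum: 3371648.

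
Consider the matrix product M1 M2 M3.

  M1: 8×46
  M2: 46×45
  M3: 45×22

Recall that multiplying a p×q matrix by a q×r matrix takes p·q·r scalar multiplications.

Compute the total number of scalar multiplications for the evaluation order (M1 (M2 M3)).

53636

(M2 M3): 46×45 by 45×22 → 46×22, cost 46·45·22 = 45540
(M1 (M2 M3)): 8×46 by 46×22 → 8×22, cost 8·46·22 = 8096; cumulative 53636
Total: 53636 scalar multiplications.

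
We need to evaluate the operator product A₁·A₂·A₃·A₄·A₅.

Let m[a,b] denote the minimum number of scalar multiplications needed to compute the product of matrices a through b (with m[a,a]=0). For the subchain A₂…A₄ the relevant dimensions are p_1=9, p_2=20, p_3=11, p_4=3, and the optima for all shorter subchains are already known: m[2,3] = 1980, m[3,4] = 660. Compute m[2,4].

1200

m[2,4] = min over k∈[2,3] of m[2,k]+m[k+1,4]+p_{1}·p_k·p_{4}.
k=2: 0 + 660 + 9·20·3 = 1200; k=3: 1980 + 0 + 9·11·3 = 2277.
Minimum: 1200 at k=2.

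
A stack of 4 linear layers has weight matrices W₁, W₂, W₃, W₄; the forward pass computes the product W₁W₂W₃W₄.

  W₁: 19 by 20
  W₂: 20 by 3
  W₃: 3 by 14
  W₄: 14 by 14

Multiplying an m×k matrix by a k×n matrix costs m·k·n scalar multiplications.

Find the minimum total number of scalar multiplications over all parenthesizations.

Adjacent pairs: W₁W₂ = 19·20·3 = 1140; W₂W₃ = 20·3·14 = 840; W₃W₄ = 3·14·14 = 588.
Length 3: W₁..W₃: k=1: 0+840+19·20·14=6160; k=2: 1140+0+19·3·14=1938 → min 1938 | W₂..W₄: k=2: 0+588+20·3·14=1428; k=3: 840+0+20·14·14=4760 → min 1428.
Length 4: W₁..W₄: k=1: 0+1428+19·20·14=6748; k=2: 1140+588+19·3·14=2526; k=3: 1938+0+19·14·14=5662 → min 2526.
Optimal order: ((W₁W₂)(W₃W₄)) with cost 2526.

2526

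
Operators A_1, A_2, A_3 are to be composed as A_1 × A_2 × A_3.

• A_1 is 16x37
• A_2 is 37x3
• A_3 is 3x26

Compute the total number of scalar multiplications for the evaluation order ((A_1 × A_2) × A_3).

3024

(A_1 × A_2): 16×37 by 37×3 → 16×3, cost 16·37·3 = 1776
((A_1 × A_2) × A_3): 16×3 by 3×26 → 16×26, cost 16·3·26 = 1248; cumulative 3024
Total: 3024 scalar multiplications.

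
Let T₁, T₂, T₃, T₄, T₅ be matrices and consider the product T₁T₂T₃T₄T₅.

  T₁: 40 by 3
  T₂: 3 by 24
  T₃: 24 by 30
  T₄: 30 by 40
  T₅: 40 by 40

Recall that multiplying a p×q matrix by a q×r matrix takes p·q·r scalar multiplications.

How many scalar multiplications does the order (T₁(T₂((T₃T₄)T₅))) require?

74880

(T₃T₄): 24×30 by 30×40 → 24×40, cost 24·30·40 = 28800
((T₃T₄)T₅): 24×40 by 40×40 → 24×40, cost 24·40·40 = 38400; cumulative 67200
(T₂((T₃T₄)T₅)): 3×24 by 24×40 → 3×40, cost 3·24·40 = 2880; cumulative 70080
(T₁(T₂((T₃T₄)T₅))): 40×3 by 3×40 → 40×40, cost 40·3·40 = 4800; cumulative 74880
Total: 74880 scalar multiplications.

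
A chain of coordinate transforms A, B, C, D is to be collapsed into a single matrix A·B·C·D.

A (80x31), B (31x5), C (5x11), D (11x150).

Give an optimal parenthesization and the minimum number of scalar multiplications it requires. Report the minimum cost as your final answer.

80650

Adjacent pairs: AB = 80·31·5 = 12400; BC = 31·5·11 = 1705; CD = 5·11·150 = 8250.
Length 3: A..C: k=1: 0+1705+80·31·11=28985; k=2: 12400+0+80·5·11=16800 → min 16800 | B..D: k=2: 0+8250+31·5·150=31500; k=3: 1705+0+31·11·150=52855 → min 31500.
Length 4: A..D: k=1: 0+31500+80·31·150=403500; k=2: 12400+8250+80·5·150=80650; k=3: 16800+0+80·11·150=148800 → min 80650.
Optimal parenthesization: ((A·B)·(C·D)) with cost 80650.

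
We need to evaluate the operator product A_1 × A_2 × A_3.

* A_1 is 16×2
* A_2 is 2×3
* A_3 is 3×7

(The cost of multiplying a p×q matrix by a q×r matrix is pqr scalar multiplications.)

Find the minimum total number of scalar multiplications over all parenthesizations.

Order (A_1 × (A_2 × A_3)): (A_2 × A_3): 2×3 by 3×7 → 2×7, cost 2·3·7 = 42; (A_1 × (A_2 × A_3)): 16×2 by 2×7 → 16×7, cost 16·2·7 = 224; cumulative 266. Total 266.
Order ((A_1 × A_2) × A_3): (A_1 × A_2): 16×2 by 2×3 → 16×3, cost 16·2·3 = 96; ((A_1 × A_2) × A_3): 16×3 by 3×7 → 16×7, cost 16·3·7 = 336; cumulative 432. Total 432.
Minimum: 266.

266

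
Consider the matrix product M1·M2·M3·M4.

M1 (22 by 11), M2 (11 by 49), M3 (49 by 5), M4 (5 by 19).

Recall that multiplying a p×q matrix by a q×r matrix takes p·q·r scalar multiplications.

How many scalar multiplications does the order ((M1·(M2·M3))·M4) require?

5995

(M2·M3): 11×49 by 49×5 → 11×5, cost 11·49·5 = 2695
(M1·(M2·M3)): 22×11 by 11×5 → 22×5, cost 22·11·5 = 1210; cumulative 3905
((M1·(M2·M3))·M4): 22×5 by 5×19 → 22×19, cost 22·5·19 = 2090; cumulative 5995
Total: 5995 scalar multiplications.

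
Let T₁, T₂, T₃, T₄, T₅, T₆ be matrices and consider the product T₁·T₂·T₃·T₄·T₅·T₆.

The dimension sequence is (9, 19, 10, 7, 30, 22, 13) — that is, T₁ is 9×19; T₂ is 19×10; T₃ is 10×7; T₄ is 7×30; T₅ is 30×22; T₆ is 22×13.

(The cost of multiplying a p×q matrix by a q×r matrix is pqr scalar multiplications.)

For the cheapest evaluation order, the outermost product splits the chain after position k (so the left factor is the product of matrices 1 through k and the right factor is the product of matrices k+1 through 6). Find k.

Adjacent pairs: T₁T₂ = 9·19·10 = 1710; T₂T₃ = 19·10·7 = 1330; T₃T₄ = 10·7·30 = 2100; T₄T₅ = 7·30·22 = 4620; T₅T₆ = 30·22·13 = 8580.
Length 3: T₁..T₃: k=1: 0+1330+9·19·7=2527; k=2: 1710+0+9·10·7=2340 → min 2340 | T₂..T₄: k=2: 0+2100+19·10·30=7800; k=3: 1330+0+19·7·30=5320 → min 5320 | T₃..T₅: k=3: 0+4620+10·7·22=6160; k=4: 2100+0+10·30·22=8700 → min 6160 | T₄..T₆: k=4: 0+8580+7·30·13=11310; k=5: 4620+0+7·22·13=6622 → min 6622.
Length 4: T₁..T₄: k=1: 0+5320+9·19·30=10450; k=2: 1710+2100+9·10·30=6510; k=3: 2340+0+9·7·30=4230 → min 4230 | T₂..T₅: k=2: 0+6160+19·10·22=10340; k=3: 1330+4620+19·7·22=8876; k=4: 5320+0+19·30·22=17860 → min 8876 | T₃..T₆: k=3: 0+6622+10·7·13=7532; k=4: 2100+8580+10·30·13=14580; k=5: 6160+0+10·22·13=9020 → min 7532.
Length 5: T₁..T₅: k=1: 0+8876+9·19·22=12638; k=2: 1710+6160+9·10·22=9850; k=3: 2340+4620+9·7·22=8346; k=4: 4230+0+9·30·22=10170 → min 8346 | T₂..T₆: k=2: 0+7532+19·10·13=10002; k=3: 1330+6622+19·7·13=9681; k=4: 5320+8580+19·30·13=21310; k=5: 8876+0+19·22·13=14310 → min 9681.
Top-level splits: k=1: (T₁..T₁)·(T₂..T₆) → 0+9681+9·19·13 = 11904; k=2: (T₁..T₂)·(T₃..T₆) → 1710+7532+9·10·13 = 10412; k=3: (T₁..T₃)·(T₄..T₆) → 2340+6622+9·7·13 = 9781; k=4: (T₁..T₄)·(T₅..T₆) → 4230+8580+9·30·13 = 16320; k=5: (T₁..T₅)·(T₆..T₆) → 8346+0+9·22·13 = 10920.
Best split is after T₃, i.e. k = 3.

3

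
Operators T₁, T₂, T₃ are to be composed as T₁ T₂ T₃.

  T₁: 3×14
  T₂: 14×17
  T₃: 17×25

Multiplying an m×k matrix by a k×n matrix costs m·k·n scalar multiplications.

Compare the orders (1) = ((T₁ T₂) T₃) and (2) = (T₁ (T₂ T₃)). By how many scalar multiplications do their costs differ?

Order (1) = ((T₁ T₂) T₃): (T₁ T₂): 3×14 by 14×17 → 3×17, cost 3·14·17 = 714; ((T₁ T₂) T₃): 3×17 by 17×25 → 3×25, cost 3·17·25 = 1275; cumulative 1989. Total 1989.
Order (2) = (T₁ (T₂ T₃)): (T₂ T₃): 14×17 by 17×25 → 14×25, cost 14·17·25 = 5950; (T₁ (T₂ T₃)): 3×14 by 14×25 → 3×25, cost 3·14·25 = 1050; cumulative 7000. Total 7000.
Difference: |1989 − 7000| = 5011.

5011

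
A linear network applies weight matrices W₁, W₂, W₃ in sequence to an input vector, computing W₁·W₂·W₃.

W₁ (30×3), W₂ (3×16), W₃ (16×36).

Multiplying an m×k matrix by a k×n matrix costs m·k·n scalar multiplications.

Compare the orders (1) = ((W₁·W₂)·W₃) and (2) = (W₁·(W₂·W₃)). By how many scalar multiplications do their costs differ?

13752

Order (1) = ((W₁·W₂)·W₃): (W₁·W₂): 30×3 by 3×16 → 30×16, cost 30·3·16 = 1440; ((W₁·W₂)·W₃): 30×16 by 16×36 → 30×36, cost 30·16·36 = 17280; cumulative 18720. Total 18720.
Order (2) = (W₁·(W₂·W₃)): (W₂·W₃): 3×16 by 16×36 → 3×36, cost 3·16·36 = 1728; (W₁·(W₂·W₃)): 30×3 by 3×36 → 30×36, cost 30·3·36 = 3240; cumulative 4968. Total 4968.
Difference: |18720 − 4968| = 13752.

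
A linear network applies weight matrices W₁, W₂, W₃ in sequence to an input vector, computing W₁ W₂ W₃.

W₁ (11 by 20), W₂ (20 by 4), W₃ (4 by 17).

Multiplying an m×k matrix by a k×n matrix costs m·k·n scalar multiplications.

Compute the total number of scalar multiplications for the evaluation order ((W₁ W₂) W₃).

1628

(W₁ W₂): 11×20 by 20×4 → 11×4, cost 11·20·4 = 880
((W₁ W₂) W₃): 11×4 by 4×17 → 11×17, cost 11·4·17 = 748; cumulative 1628
Total: 1628 scalar multiplications.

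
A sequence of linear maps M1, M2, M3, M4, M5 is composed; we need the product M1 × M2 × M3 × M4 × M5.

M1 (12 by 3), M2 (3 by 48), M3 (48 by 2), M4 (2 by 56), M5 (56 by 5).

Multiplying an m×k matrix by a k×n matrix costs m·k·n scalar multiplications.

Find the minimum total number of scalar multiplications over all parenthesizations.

Adjacent pairs: M1M2 = 12·3·48 = 1728; M2M3 = 3·48·2 = 288; M3M4 = 48·2·56 = 5376; M4M5 = 2·56·5 = 560.
Length 3: M1..M3: k=1: 0+288+12·3·2=360; k=2: 1728+0+12·48·2=2880 → min 360 | M2..M4: k=2: 0+5376+3·48·56=13440; k=3: 288+0+3·2·56=624 → min 624 | M3..M5: k=3: 0+560+48·2·5=1040; k=4: 5376+0+48·56·5=18816 → min 1040.
Length 4: M1..M4: k=1: 0+624+12·3·56=2640; k=2: 1728+5376+12·48·56=39360; k=3: 360+0+12·2·56=1704 → min 1704 | M2..M5: k=2: 0+1040+3·48·5=1760; k=3: 288+560+3·2·5=878; k=4: 624+0+3·56·5=1464 → min 878.
Length 5: M1..M5: k=1: 0+878+12·3·5=1058; k=2: 1728+1040+12·48·5=5648; k=3: 360+560+12·2·5=1040; k=4: 1704+0+12·56·5=5064 → min 1040.
Optimal order: ((M1 × (M2 × M3)) × (M4 × M5)) with cost 1040.

1040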